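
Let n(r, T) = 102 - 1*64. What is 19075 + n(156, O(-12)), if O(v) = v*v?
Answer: 19113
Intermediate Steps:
O(v) = v²
n(r, T) = 38 (n(r, T) = 102 - 64 = 38)
19075 + n(156, O(-12)) = 19075 + 38 = 19113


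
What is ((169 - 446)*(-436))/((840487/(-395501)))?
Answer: -47765446772/840487 ≈ -56831.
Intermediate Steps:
((169 - 446)*(-436))/((840487/(-395501))) = (-277*(-436))/((840487*(-1/395501))) = 120772/(-840487/395501) = 120772*(-395501/840487) = -47765446772/840487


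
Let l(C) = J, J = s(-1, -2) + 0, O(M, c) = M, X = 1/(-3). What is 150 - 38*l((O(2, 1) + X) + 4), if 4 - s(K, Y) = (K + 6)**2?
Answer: 948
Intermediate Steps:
X = -1/3 ≈ -0.33333
s(K, Y) = 4 - (6 + K)**2 (s(K, Y) = 4 - (K + 6)**2 = 4 - (6 + K)**2)
J = -21 (J = (4 - (6 - 1)**2) + 0 = (4 - 1*5**2) + 0 = (4 - 1*25) + 0 = (4 - 25) + 0 = -21 + 0 = -21)
l(C) = -21
150 - 38*l((O(2, 1) + X) + 4) = 150 - 38*(-21) = 150 + 798 = 948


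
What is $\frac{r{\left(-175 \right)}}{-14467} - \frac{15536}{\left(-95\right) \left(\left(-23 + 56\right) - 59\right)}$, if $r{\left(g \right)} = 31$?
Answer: $- \frac{112417941}{17866745} \approx -6.292$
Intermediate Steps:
$\frac{r{\left(-175 \right)}}{-14467} - \frac{15536}{\left(-95\right) \left(\left(-23 + 56\right) - 59\right)} = \frac{31}{-14467} - \frac{15536}{\left(-95\right) \left(\left(-23 + 56\right) - 59\right)} = 31 \left(- \frac{1}{14467}\right) - \frac{15536}{\left(-95\right) \left(33 - 59\right)} = - \frac{31}{14467} - \frac{15536}{\left(-95\right) \left(-26\right)} = - \frac{31}{14467} - \frac{15536}{2470} = - \frac{31}{14467} - \frac{7768}{1235} = - \frac{112417941}{17866745}$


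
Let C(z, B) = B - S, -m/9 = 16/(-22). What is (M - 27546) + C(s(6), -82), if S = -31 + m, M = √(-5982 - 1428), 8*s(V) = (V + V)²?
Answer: -303639/11 + I*√7410 ≈ -27604.0 + 86.081*I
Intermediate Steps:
m = 72/11 (m = -144/(-22) = -144*(-1)/22 = -9*(-8/11) = 72/11 ≈ 6.5455)
s(V) = V²/2 (s(V) = (V + V)²/8 = (2*V)²/8 = (4*V²)/8 = V²/2)
M = I*√7410 (M = √(-7410) = I*√7410 ≈ 86.081*I)
S = -269/11 (S = -31 + 72/11 = -269/11 ≈ -24.455)
C(z, B) = 269/11 + B (C(z, B) = B - 1*(-269/11) = B + 269/11 = 269/11 + B)
(M - 27546) + C(s(6), -82) = (I*√7410 - 27546) + (269/11 - 82) = (-27546 + I*√7410) - 633/11 = -303639/11 + I*√7410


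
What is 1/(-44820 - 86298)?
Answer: -1/131118 ≈ -7.6267e-6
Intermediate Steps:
1/(-44820 - 86298) = 1/(-131118) = -1/131118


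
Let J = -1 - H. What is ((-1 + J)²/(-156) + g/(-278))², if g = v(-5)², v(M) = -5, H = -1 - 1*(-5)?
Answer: 1343281/13060996 ≈ 0.10285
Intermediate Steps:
H = 4 (H = -1 + 5 = 4)
J = -5 (J = -1 - 1*4 = -1 - 4 = -5)
g = 25 (g = (-5)² = 25)
((-1 + J)²/(-156) + g/(-278))² = ((-1 - 5)²/(-156) + 25/(-278))² = ((-6)²*(-1/156) + 25*(-1/278))² = (36*(-1/156) - 25/278)² = (-3/13 - 25/278)² = (-1159/3614)² = 1343281/13060996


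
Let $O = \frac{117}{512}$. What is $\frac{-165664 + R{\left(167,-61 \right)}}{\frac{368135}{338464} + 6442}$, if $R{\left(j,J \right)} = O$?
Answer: $- \frac{897139564027}{34892051568} \approx -25.712$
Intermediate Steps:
$O = \frac{117}{512}$ ($O = 117 \cdot \frac{1}{512} = \frac{117}{512} \approx 0.22852$)
$R{\left(j,J \right)} = \frac{117}{512}$
$\frac{-165664 + R{\left(167,-61 \right)}}{\frac{368135}{338464} + 6442} = \frac{-165664 + \frac{117}{512}}{\frac{368135}{338464} + 6442} = - \frac{84819851}{512 \left(368135 \cdot \frac{1}{338464} + 6442\right)} = - \frac{84819851}{512 \left(\frac{368135}{338464} + 6442\right)} = - \frac{84819851}{512 \cdot \frac{2180753223}{338464}} = \left(- \frac{84819851}{512}\right) \frac{338464}{2180753223} = - \frac{897139564027}{34892051568}$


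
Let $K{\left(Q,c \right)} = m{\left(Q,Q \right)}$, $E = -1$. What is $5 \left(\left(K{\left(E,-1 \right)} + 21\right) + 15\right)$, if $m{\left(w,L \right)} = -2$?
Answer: $170$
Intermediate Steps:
$K{\left(Q,c \right)} = -2$
$5 \left(\left(K{\left(E,-1 \right)} + 21\right) + 15\right) = 5 \left(\left(-2 + 21\right) + 15\right) = 5 \left(19 + 15\right) = 5 \cdot 34 = 170$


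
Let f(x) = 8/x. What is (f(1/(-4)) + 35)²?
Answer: 9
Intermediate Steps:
(f(1/(-4)) + 35)² = (8/(1/(-4)) + 35)² = (8/(-¼) + 35)² = (8*(-4) + 35)² = (-32 + 35)² = 3² = 9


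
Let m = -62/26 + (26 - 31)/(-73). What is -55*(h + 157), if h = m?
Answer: -8073725/949 ≈ -8507.6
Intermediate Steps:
m = -2198/949 (m = -62*1/26 - 5*(-1/73) = -31/13 + 5/73 = -2198/949 ≈ -2.3161)
h = -2198/949 ≈ -2.3161
-55*(h + 157) = -55*(-2198/949 + 157) = -55*146795/949 = -8073725/949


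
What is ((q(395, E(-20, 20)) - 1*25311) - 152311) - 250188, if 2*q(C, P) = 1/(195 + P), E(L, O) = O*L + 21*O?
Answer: -183958299/430 ≈ -4.2781e+5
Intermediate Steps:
E(L, O) = 21*O + L*O (E(L, O) = L*O + 21*O = 21*O + L*O)
q(C, P) = 1/(2*(195 + P))
((q(395, E(-20, 20)) - 1*25311) - 152311) - 250188 = ((1/(2*(195 + 20*(21 - 20))) - 1*25311) - 152311) - 250188 = ((1/(2*(195 + 20*1)) - 25311) - 152311) - 250188 = ((1/(2*(195 + 20)) - 25311) - 152311) - 250188 = (((½)/215 - 25311) - 152311) - 250188 = (((½)*(1/215) - 25311) - 152311) - 250188 = ((1/430 - 25311) - 152311) - 250188 = (-10883729/430 - 152311) - 250188 = -76377459/430 - 250188 = -183958299/430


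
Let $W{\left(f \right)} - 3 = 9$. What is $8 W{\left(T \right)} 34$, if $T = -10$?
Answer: $3264$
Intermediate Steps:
$W{\left(f \right)} = 12$ ($W{\left(f \right)} = 3 + 9 = 12$)
$8 W{\left(T \right)} 34 = 8 \cdot 12 \cdot 34 = 8 \cdot 408 = 3264$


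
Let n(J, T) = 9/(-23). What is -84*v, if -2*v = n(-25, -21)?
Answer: -378/23 ≈ -16.435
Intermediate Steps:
n(J, T) = -9/23 (n(J, T) = 9*(-1/23) = -9/23)
v = 9/46 (v = -½*(-9/23) = 9/46 ≈ 0.19565)
-84*v = -84*9/46 = -378/23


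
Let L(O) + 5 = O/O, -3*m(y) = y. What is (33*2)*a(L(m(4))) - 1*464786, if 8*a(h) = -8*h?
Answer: -464522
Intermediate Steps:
m(y) = -y/3
L(O) = -4 (L(O) = -5 + O/O = -5 + 1 = -4)
a(h) = -h (a(h) = (-8*h)/8 = -h)
(33*2)*a(L(m(4))) - 1*464786 = (33*2)*(-1*(-4)) - 1*464786 = 66*4 - 464786 = 264 - 464786 = -464522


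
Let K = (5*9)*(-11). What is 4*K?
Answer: -1980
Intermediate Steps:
K = -495 (K = 45*(-11) = -495)
4*K = 4*(-495) = -1980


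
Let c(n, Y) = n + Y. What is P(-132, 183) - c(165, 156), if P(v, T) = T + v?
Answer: -270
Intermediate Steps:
c(n, Y) = Y + n
P(-132, 183) - c(165, 156) = (183 - 132) - (156 + 165) = 51 - 1*321 = 51 - 321 = -270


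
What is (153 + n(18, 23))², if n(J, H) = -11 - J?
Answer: 15376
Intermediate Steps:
(153 + n(18, 23))² = (153 + (-11 - 1*18))² = (153 + (-11 - 18))² = (153 - 29)² = 124² = 15376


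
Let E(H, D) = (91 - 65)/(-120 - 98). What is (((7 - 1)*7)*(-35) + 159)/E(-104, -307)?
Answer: 142899/13 ≈ 10992.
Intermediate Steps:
E(H, D) = -13/109 (E(H, D) = 26/(-218) = 26*(-1/218) = -13/109)
(((7 - 1)*7)*(-35) + 159)/E(-104, -307) = (((7 - 1)*7)*(-35) + 159)/(-13/109) = ((6*7)*(-35) + 159)*(-109/13) = (42*(-35) + 159)*(-109/13) = (-1470 + 159)*(-109/13) = -1311*(-109/13) = 142899/13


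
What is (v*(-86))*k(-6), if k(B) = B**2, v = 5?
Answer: -15480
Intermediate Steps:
(v*(-86))*k(-6) = (5*(-86))*(-6)**2 = -430*36 = -15480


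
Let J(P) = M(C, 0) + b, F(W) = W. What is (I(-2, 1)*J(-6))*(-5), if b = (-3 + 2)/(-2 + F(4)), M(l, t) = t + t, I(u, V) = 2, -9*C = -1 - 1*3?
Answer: 5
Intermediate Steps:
C = 4/9 (C = -(-1 - 1*3)/9 = -(-1 - 3)/9 = -1/9*(-4) = 4/9 ≈ 0.44444)
M(l, t) = 2*t
b = -1/2 (b = (-3 + 2)/(-2 + 4) = -1/2 ≈ -0.50000)
J(P) = -1/2 (J(P) = 2*0 - 1/2 = 0 - 1/2 = -1/2)
(I(-2, 1)*J(-6))*(-5) = (2*(-1/2))*(-5) = -1*(-5) = 5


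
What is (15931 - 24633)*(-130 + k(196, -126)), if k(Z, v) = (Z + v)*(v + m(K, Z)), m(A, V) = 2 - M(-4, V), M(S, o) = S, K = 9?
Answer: 74228060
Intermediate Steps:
m(A, V) = 6 (m(A, V) = 2 - 1*(-4) = 2 + 4 = 6)
k(Z, v) = (6 + v)*(Z + v) (k(Z, v) = (Z + v)*(v + 6) = (Z + v)*(6 + v) = (6 + v)*(Z + v))
(15931 - 24633)*(-130 + k(196, -126)) = (15931 - 24633)*(-130 + ((-126)² + 6*196 + 6*(-126) + 196*(-126))) = -8702*(-130 + (15876 + 1176 - 756 - 24696)) = -8702*(-130 - 8400) = -8702*(-8530) = 74228060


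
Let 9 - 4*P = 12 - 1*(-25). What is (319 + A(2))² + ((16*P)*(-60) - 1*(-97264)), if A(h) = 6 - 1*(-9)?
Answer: 215540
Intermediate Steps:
P = -7 (P = 9/4 - (12 - 1*(-25))/4 = 9/4 - (12 + 25)/4 = 9/4 - ¼*37 = 9/4 - 37/4 = -7)
A(h) = 15 (A(h) = 6 + 9 = 15)
(319 + A(2))² + ((16*P)*(-60) - 1*(-97264)) = (319 + 15)² + ((16*(-7))*(-60) - 1*(-97264)) = 334² + (-112*(-60) + 97264) = 111556 + (6720 + 97264) = 111556 + 103984 = 215540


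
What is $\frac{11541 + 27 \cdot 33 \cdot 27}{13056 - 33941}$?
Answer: $- \frac{35598}{20885} \approx -1.7045$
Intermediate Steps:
$\frac{11541 + 27 \cdot 33 \cdot 27}{13056 - 33941} = \frac{11541 + 891 \cdot 27}{-20885} = \left(11541 + 24057\right) \left(- \frac{1}{20885}\right) = 35598 \left(- \frac{1}{20885}\right) = - \frac{35598}{20885}$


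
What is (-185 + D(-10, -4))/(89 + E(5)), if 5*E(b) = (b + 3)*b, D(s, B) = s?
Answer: -195/97 ≈ -2.0103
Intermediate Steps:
E(b) = b*(3 + b)/5 (E(b) = ((b + 3)*b)/5 = ((3 + b)*b)/5 = (b*(3 + b))/5 = b*(3 + b)/5)
(-185 + D(-10, -4))/(89 + E(5)) = (-185 - 10)/(89 + (1/5)*5*(3 + 5)) = -195/(89 + (1/5)*5*8) = -195/(89 + 8) = -195/97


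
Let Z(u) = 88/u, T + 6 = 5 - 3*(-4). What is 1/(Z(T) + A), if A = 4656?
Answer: 1/4664 ≈ 0.00021441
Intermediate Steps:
T = 11 (T = -6 + (5 - 3*(-4)) = -6 + (5 + 12) = -6 + 17 = 11)
1/(Z(T) + A) = 1/(88/11 + 4656) = 1/(88*(1/11) + 4656) = 1/(8 + 4656) = 1/4664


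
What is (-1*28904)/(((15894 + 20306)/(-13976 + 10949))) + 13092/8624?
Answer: 23594014281/9755900 ≈ 2418.4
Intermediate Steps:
(-1*28904)/(((15894 + 20306)/(-13976 + 10949))) + 13092/8624 = -28904/(36200/(-3027)) + 13092*(1/8624) = -28904/(36200*(-1/3027)) + 3273/2156 = -28904/(-36200/3027) + 3273/2156 = -28904*(-3027/36200) + 3273/2156 = 10936551/4525 + 3273/2156 = 23594014281/9755900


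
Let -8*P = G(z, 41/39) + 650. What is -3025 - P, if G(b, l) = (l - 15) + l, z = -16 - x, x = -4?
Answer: -918953/312 ≈ -2945.4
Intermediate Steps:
z = -12 (z = -16 - 1*(-4) = -16 + 4 = -12)
G(b, l) = -15 + 2*l (G(b, l) = (-15 + l) + l = -15 + 2*l)
P = -24847/312 (P = -((-15 + 2*(41/39)) + 650)/8 = -((-15 + 82/39) + 650)/8 = -(-503/39 + 650)/8 = -⅛*24847/39 = -24847/312 ≈ -79.638)
-3025 - P = -3025 - 1*(-24847/312) = -3025 + 24847/312 = -918953/312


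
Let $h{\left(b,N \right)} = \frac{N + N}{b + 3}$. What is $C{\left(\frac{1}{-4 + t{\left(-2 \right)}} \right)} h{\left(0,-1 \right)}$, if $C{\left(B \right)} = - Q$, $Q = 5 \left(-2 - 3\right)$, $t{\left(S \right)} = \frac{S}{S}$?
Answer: $- \frac{50}{3} \approx -16.667$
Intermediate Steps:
$t{\left(S \right)} = 1$
$Q = -25$ ($Q = 5 \left(-5\right) = -25$)
$h{\left(b,N \right)} = \frac{2 N}{3 + b}$
$C{\left(B \right)} = 25$ ($C{\left(B \right)} = \left(-1\right) \left(-25\right) = 25$)
$C{\left(\frac{1}{-4 + t{\left(-2 \right)}} \right)} h{\left(0,-1 \right)} = 25 \cdot 2 \left(-1\right) \frac{1}{3 + 0} = 25 \cdot 2 \left(-1\right) \frac{1}{3} = 25 \left(- \frac{2}{3}\right) = - \frac{50}{3}$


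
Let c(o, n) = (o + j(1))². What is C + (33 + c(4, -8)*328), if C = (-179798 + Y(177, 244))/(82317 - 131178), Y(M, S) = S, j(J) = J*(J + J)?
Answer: 578742655/48861 ≈ 11845.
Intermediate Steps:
j(J) = 2*J² (j(J) = J*(2*J) = 2*J²)
c(o, n) = (2 + o)² (c(o, n) = (o + 2*1²)² = (o + 2*1)² = (o + 2)² = (2 + o)²)
C = 179554/48861 (C = (-179798 + 244)/(82317 - 131178) = -179554/(-48861) = -179554*(-1/48861) = 179554/48861 ≈ 3.6748)
C + (33 + c(4, -8)*328) = 179554/48861 + (33 + (2 + 4)²*328) = 179554/48861 + (33 + 6²*328) = 179554/48861 + (33 + 36*328) = 179554/48861 + (33 + 11808) = 179554/48861 + 11841 = 578742655/48861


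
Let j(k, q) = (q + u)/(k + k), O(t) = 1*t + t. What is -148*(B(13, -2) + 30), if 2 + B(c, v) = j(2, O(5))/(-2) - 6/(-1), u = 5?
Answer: -9509/2 ≈ -4754.5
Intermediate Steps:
O(t) = 2*t (O(t) = t + t = 2*t)
j(k, q) = (5 + q)/(2*k) (j(k, q) = (q + 5)/(k + k) = (5 + q)/((2*k)) = (5 + q)*(1/(2*k)) = (5 + q)/(2*k))
B(c, v) = 17/8 (B(c, v) = -2 + (((1/2)*(5 + 2*5)/2)/(-2) - 6/(-1)) = -2 + (((1/2)*(1/2)*(5 + 10))*(-1/2) - 6*(-1)) = -2 + (((1/2)*(1/2)*15)*(-1/2) + 6) = -2 + ((15/4)*(-1/2) + 6) = -2 + (-15/8 + 6) = -2 + 33/8 = 17/8)
-148*(B(13, -2) + 30) = -148*(17/8 + 30) = -148*257/8 = -9509/2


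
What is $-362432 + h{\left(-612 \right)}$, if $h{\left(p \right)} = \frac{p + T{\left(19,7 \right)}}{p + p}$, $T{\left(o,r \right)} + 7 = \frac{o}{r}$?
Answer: $- \frac{517552177}{1428} \approx -3.6243 \cdot 10^{5}$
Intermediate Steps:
$T{\left(o,r \right)} = -7 + \frac{o}{r}$
$h{\left(p \right)} = \frac{- \frac{30}{7} + p}{2 p}$ ($h{\left(p \right)} = \frac{p - \left(7 - \frac{19}{7}\right)}{p + p} = \frac{p + \left(-7 + 19 \cdot \frac{1}{7}\right)}{2 p} = \left(p + \left(-7 + \frac{19}{7}\right)\right) \frac{1}{2 p} = \left(p - \frac{30}{7}\right) \frac{1}{2 p} = \left(- \frac{30}{7} + p\right) \frac{1}{2 p} = \frac{- \frac{30}{7} + p}{2 p}$)
$-362432 + h{\left(-612 \right)} = -362432 + \frac{-30 + 7 \left(-612\right)}{14 \left(-612\right)} = -362432 + \frac{1}{14} \left(- \frac{1}{612}\right) \left(-30 - 4284\right) = -362432 + \frac{1}{14} \left(- \frac{1}{612}\right) \left(-4314\right) = -362432 + \frac{719}{1428} = - \frac{517552177}{1428}$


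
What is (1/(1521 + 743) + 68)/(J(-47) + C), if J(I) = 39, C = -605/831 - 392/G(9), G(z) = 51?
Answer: 724964677/326079392 ≈ 2.2233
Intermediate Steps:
C = -39623/4709 (C = -605/831 - 392/51 = -39623/4709 ≈ -8.4143)
(1/(1521 + 743) + 68)/(J(-47) + C) = (1/(1521 + 743) + 68)/(39 - 39623/4709) = (1/2264 + 68)/(144028/4709) = (1/2264 + 68)*(4709/144028) = (153953/2264)*(4709/144028) = 724964677/326079392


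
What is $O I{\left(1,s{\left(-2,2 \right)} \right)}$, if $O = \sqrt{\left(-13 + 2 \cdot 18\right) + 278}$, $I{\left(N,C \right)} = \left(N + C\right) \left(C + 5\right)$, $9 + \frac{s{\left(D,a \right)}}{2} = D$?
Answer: $357 \sqrt{301} \approx 6193.7$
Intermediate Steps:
$s{\left(D,a \right)} = -18 + 2 D$
$I{\left(N,C \right)} = \left(5 + C\right) \left(C + N\right)$ ($I{\left(N,C \right)} = \left(C + N\right) \left(5 + C\right) = \left(5 + C\right) \left(C + N\right)$)
$O = \sqrt{301}$ ($O = \sqrt{\left(-13 + 36\right) + 278} = \sqrt{23 + 278} = \sqrt{301} \approx 17.349$)
$O I{\left(1,s{\left(-2,2 \right)} \right)} = \sqrt{301} \left(\left(-18 + 2 \left(-2\right)\right)^{2} + 5 \left(-18 + 2 \left(-2\right)\right) + 5 \cdot 1 + \left(-18 + 2 \left(-2\right)\right) 1\right) = \sqrt{301} \left(\left(-18 - 4\right)^{2} + 5 \left(-18 - 4\right) + 5 + \left(-18 - 4\right) 1\right) = \sqrt{301} \left(\left(-22\right)^{2} + 5 \left(-22\right) + 5 - 22\right) = \sqrt{301} \left(484 - 110 + 5 - 22\right) = \sqrt{301} \cdot 357 = 357 \sqrt{301}$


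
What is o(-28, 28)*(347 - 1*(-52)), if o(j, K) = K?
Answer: 11172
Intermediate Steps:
o(-28, 28)*(347 - 1*(-52)) = 28*(347 - 1*(-52)) = 28*(347 + 52) = 28*399 = 11172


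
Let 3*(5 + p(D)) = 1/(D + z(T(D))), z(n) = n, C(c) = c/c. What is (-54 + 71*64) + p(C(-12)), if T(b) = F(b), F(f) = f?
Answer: 26911/6 ≈ 4485.2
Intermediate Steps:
C(c) = 1
T(b) = b
p(D) = -5 + 1/(6*D) (p(D) = -5 + 1/(3*(D + D)) = -5 + 1/(3*((2*D))) = -5 + (1/(2*D))/3 = -5 + 1/(6*D))
(-54 + 71*64) + p(C(-12)) = (-54 + 71*64) + (-5 + (⅙)/1) = (-54 + 4544) + (-5 + (⅙)*1) = 4490 + (-5 + ⅙) = 4490 - 29/6 = 26911/6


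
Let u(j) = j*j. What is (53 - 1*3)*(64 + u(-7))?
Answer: 5650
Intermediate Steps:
u(j) = j²
(53 - 1*3)*(64 + u(-7)) = (53 - 1*3)*(64 + (-7)²) = (53 - 3)*(64 + 49) = 50*113 = 5650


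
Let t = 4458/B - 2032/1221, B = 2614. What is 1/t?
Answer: 1595847/65785 ≈ 24.259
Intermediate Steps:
t = 65785/1595847 (t = 4458/2614 - 2032/1221 = 4458*(1/2614) - 2032*1/1221 = 2229/1307 - 2032/1221 = 65785/1595847 ≈ 0.041223)
1/t = 1/(65785/1595847) = 1595847/65785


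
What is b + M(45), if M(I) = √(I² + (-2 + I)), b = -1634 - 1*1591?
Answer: -3225 + 2*√517 ≈ -3179.5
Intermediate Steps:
b = -3225 (b = -1634 - 1591 = -3225)
M(I) = √(-2 + I + I²)
b + M(45) = -3225 + √(-2 + 45 + 45²) = -3225 + √(-2 + 45 + 2025) = -3225 + √2068 = -3225 + 2*√517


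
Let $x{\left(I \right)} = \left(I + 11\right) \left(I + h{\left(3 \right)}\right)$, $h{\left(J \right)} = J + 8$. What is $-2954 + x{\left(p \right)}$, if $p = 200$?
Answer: $41567$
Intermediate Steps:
$h{\left(J \right)} = 8 + J$
$x{\left(I \right)} = \left(11 + I\right)^{2}$ ($x{\left(I \right)} = \left(I + 11\right) \left(I + \left(8 + 3\right)\right) = \left(11 + I\right) \left(I + 11\right) = \left(11 + I\right) \left(11 + I\right) = \left(11 + I\right)^{2}$)
$-2954 + x{\left(p \right)} = -2954 + \left(121 + 200^{2} + 22 \cdot 200\right) = -2954 + \left(121 + 40000 + 4400\right) = -2954 + 44521 = 41567$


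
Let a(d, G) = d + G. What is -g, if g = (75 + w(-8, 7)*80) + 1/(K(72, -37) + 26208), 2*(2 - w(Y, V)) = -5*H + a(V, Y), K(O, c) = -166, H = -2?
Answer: 3255249/26042 ≈ 125.00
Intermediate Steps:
a(d, G) = G + d
w(Y, V) = -3 - V/2 - Y/2 (w(Y, V) = 2 - (-5*(-2) + (Y + V))/2 = 2 - (10 + (V + Y))/2 = 2 - (10 + V + Y)/2 = 2 + (-5 - V/2 - Y/2) = -3 - V/2 - Y/2)
g = -3255249/26042 (g = (75 + (-3 - ½*7 - ½*(-8))*80) + 1/(-166 + 26208) = (75 + (-3 - 7/2 + 4)*80) + 1/26042 = (75 - 5/2*80) + 1/26042 = (75 - 200) + 1/26042 = -125 + 1/26042 = -3255249/26042 ≈ -125.00)
-g = -1*(-3255249/26042) = 3255249/26042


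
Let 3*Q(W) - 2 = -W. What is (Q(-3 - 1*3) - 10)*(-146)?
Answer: 3212/3 ≈ 1070.7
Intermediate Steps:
Q(W) = ⅔ - W/3 (Q(W) = ⅔ + (-W)/3 = ⅔ - W/3)
(Q(-3 - 1*3) - 10)*(-146) = ((⅔ - (-3 - 1*3)/3) - 10)*(-146) = ((⅔ - (-3 - 3)/3) - 10)*(-146) = ((⅔ - ⅓*(-6)) - 10)*(-146) = ((⅔ + 2) - 10)*(-146) = (8/3 - 10)*(-146) = -22/3*(-146) = 3212/3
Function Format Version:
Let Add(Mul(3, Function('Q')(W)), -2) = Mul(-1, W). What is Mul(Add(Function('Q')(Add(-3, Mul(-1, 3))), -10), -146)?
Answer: Rational(3212, 3) ≈ 1070.7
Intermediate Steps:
Function('Q')(W) = Add(Rational(2, 3), Mul(Rational(-1, 3), W)) (Function('Q')(W) = Add(Rational(2, 3), Mul(Rational(1, 3), Mul(-1, W))) = Add(Rational(2, 3), Mul(Rational(-1, 3), W)))
Mul(Add(Function('Q')(Add(-3, Mul(-1, 3))), -10), -146) = Mul(Add(Add(Rational(2, 3), Mul(Rational(-1, 3), Add(-3, Mul(-1, 3)))), -10), -146) = Mul(Add(Add(Rational(2, 3), Mul(Rational(-1, 3), Add(-3, -3))), -10), -146) = Mul(Add(Add(Rational(2, 3), Mul(Rational(-1, 3), -6)), -10), -146) = Mul(Add(Add(Rational(2, 3), 2), -10), -146) = Mul(Add(Rational(8, 3), -10), -146) = Mul(Rational(-22, 3), -146) = Rational(3212, 3)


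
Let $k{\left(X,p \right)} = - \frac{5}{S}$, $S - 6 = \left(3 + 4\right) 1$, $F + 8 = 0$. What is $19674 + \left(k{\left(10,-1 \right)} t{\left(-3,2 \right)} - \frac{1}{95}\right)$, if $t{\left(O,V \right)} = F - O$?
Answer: $\frac{24299752}{1235} \approx 19676.0$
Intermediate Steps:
$F = -8$ ($F = -8 + 0 = -8$)
$t{\left(O,V \right)} = -8 - O$
$S = 13$ ($S = 6 + \left(3 + 4\right) 1 = 6 + 7 \cdot 1 = 6 + 7 = 13$)
$k{\left(X,p \right)} = - \frac{5}{13}$
$19674 + \left(k{\left(10,-1 \right)} t{\left(-3,2 \right)} - \frac{1}{95}\right) = 19674 - \left(\frac{1}{95} + \frac{5 \left(-8 - -3\right)}{13}\right) = 19674 - \left(\frac{1}{95} + \frac{5 \left(-8 + 3\right)}{13}\right) = 19674 - - \frac{2362}{1235} = 19674 + \left(\frac{25}{13} - \frac{1}{95}\right) = 19674 + \frac{2362}{1235} = \frac{24299752}{1235}$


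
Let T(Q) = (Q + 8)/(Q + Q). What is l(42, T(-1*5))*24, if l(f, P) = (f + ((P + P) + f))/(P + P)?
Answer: -3336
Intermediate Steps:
T(Q) = (8 + Q)/(2*Q) (T(Q) = (8 + Q)/((2*Q)) = (8 + Q)*(1/(2*Q)) = (8 + Q)/(2*Q))
l(f, P) = (2*P + 2*f)/(2*P) (l(f, P) = (f + (2*P + f))/((2*P)) = (f + (f + 2*P))*(1/(2*P)) = (2*P + 2*f)*(1/(2*P)) = (2*P + 2*f)/(2*P))
l(42, T(-1*5))*24 = (((8 - 1*5)/(2*((-1*5))) + 42)/(((8 - 1*5)/(2*((-1*5))))))*24 = (((1/2)*(8 - 5)/(-5) + 42)/(((1/2)*(8 - 5)/(-5))))*24 = (((1/2)*(-1/5)*3 + 42)/(((1/2)*(-1/5)*3)))*24 = ((-3/10 + 42)/(-3/10))*24 = -10/3*417/10*24 = -139*24 = -3336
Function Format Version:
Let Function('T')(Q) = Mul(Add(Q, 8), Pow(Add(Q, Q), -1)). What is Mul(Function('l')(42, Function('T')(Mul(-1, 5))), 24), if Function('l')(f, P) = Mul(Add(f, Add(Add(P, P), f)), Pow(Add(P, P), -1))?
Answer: -3336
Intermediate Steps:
Function('T')(Q) = Mul(Rational(1, 2), Pow(Q, -1), Add(8, Q)) (Function('T')(Q) = Mul(Add(8, Q), Pow(Mul(2, Q), -1)) = Mul(Add(8, Q), Mul(Rational(1, 2), Pow(Q, -1))) = Mul(Rational(1, 2), Pow(Q, -1), Add(8, Q)))
Function('l')(f, P) = Mul(Rational(1, 2), Pow(P, -1), Add(Mul(2, P), Mul(2, f))) (Function('l')(f, P) = Mul(Add(f, Add(Mul(2, P), f)), Pow(Mul(2, P), -1)) = Mul(Add(f, Add(f, Mul(2, P))), Mul(Rational(1, 2), Pow(P, -1))) = Mul(Add(Mul(2, P), Mul(2, f)), Mul(Rational(1, 2), Pow(P, -1))) = Mul(Rational(1, 2), Pow(P, -1), Add(Mul(2, P), Mul(2, f))))
Mul(Function('l')(42, Function('T')(Mul(-1, 5))), 24) = Mul(Mul(Pow(Mul(Rational(1, 2), Pow(Mul(-1, 5), -1), Add(8, Mul(-1, 5))), -1), Add(Mul(Rational(1, 2), Pow(Mul(-1, 5), -1), Add(8, Mul(-1, 5))), 42)), 24) = Mul(Mul(Pow(Mul(Rational(1, 2), Pow(-5, -1), Add(8, -5)), -1), Add(Mul(Rational(1, 2), Pow(-5, -1), Add(8, -5)), 42)), 24) = Mul(Mul(Pow(Mul(Rational(1, 2), Rational(-1, 5), 3), -1), Add(Mul(Rational(1, 2), Rational(-1, 5), 3), 42)), 24) = Mul(Mul(Pow(Rational(-3, 10), -1), Add(Rational(-3, 10), 42)), 24) = Mul(Mul(Rational(-10, 3), Rational(417, 10)), 24) = Mul(-139, 24) = -3336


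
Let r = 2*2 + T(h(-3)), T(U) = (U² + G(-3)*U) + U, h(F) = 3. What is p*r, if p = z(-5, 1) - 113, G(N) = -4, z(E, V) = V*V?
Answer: -448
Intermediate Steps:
z(E, V) = V²
T(U) = U² - 3*U (T(U) = (U² - 4*U) + U = U² - 3*U)
p = -112 (p = 1² - 113 = 1 - 113 = -112)
r = 4 (r = 2*2 + 3*(-3 + 3) = 4 + 3*0 = 4 + 0 = 4)
p*r = -112*4 = -448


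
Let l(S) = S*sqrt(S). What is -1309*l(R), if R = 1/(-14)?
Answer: 187*I*sqrt(14)/28 ≈ 24.989*I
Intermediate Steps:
R = -1/14 ≈ -0.071429
l(S) = S**(3/2)
-1309*l(R) = -(-187)*I*sqrt(14)/28 = 187*I*sqrt(14)/28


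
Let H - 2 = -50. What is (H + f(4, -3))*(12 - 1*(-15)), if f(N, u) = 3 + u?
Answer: -1296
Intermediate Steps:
H = -48 (H = 2 - 50 = -48)
(H + f(4, -3))*(12 - 1*(-15)) = (-48 + (3 - 3))*(12 - 1*(-15)) = (-48 + 0)*(12 + 15) = -48*27 = -1296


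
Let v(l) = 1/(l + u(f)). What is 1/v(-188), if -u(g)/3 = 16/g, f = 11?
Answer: -2116/11 ≈ -192.36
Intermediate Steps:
u(g) = -48/g
v(l) = 1/(-48/11 + l) (v(l) = 1/(l - 48/11) = 1/(-48/11 + l))
1/v(-188) = 1/(11/(-48 + 11*(-188))) = 1/(11/(-48 - 2068)) = 1/(11/(-2116)) = 1/(11*(-1/2116)) = 1/(-11/2116) = -2116/11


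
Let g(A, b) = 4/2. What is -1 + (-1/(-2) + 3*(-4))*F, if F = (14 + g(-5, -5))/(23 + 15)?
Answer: -111/19 ≈ -5.8421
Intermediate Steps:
g(A, b) = 2 (g(A, b) = 4*(½) = 2)
F = 8/19 (F = (14 + 2)/(23 + 15) = 16/38 = 16*(1/38) = 8/19 ≈ 0.42105)
-1 + (-1/(-2) + 3*(-4))*F = -1 + (-1/(-2) + 3*(-4))*(8/19) = -1 + (-1*(-½) - 12)*(8/19) = -1 + (½ - 12)*(8/19) = -1 - 23/2*8/19 = -1 - 92/19 = -111/19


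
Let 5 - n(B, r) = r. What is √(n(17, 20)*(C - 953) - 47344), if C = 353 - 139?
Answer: I*√36259 ≈ 190.42*I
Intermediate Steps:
n(B, r) = 5 - r
C = 214
√(n(17, 20)*(C - 953) - 47344) = √((5 - 1*20)*(214 - 953) - 47344) = √((5 - 20)*(-739) - 47344) = √(-15*(-739) - 47344) = √(11085 - 47344) = √(-36259) = I*√36259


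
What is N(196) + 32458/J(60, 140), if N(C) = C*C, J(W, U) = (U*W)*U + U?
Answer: 22591313349/588070 ≈ 38416.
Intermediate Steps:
J(W, U) = U + W*U² (J(W, U) = W*U² + U = U + W*U²)
N(C) = C²
N(196) + 32458/J(60, 140) = 196² + 32458/((140*(1 + 140*60))) = 38416 + 32458/((140*(1 + 8400))) = 38416 + 32458/((140*8401)) = 38416 + 32458/1176140 = 38416 + 32458*(1/1176140) = 38416 + 16229/588070 = 22591313349/588070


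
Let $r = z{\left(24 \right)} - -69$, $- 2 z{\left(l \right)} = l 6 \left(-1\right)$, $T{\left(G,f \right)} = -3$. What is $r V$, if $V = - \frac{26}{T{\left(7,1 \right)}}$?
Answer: $1222$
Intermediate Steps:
$z{\left(l \right)} = 3 l$ ($z{\left(l \right)} = - \frac{l 6 \left(-1\right)}{2} = - \frac{6 l \left(-1\right)}{2} = - \frac{\left(-6\right) l}{2} = 3 l$)
$r = 141$ ($r = 3 \cdot 24 - -69 = 72 + 69 = 141$)
$V = \frac{26}{3}$ ($V = - \frac{26}{-3} = \left(-26\right) \left(- \frac{1}{3}\right) = \frac{26}{3} \approx 8.6667$)
$r V = 141 \cdot \frac{26}{3} = 1222$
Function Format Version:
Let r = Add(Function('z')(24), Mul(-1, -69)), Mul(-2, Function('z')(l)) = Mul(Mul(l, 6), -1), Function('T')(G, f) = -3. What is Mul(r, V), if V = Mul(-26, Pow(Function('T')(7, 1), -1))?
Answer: 1222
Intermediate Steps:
Function('z')(l) = Mul(3, l) (Function('z')(l) = Mul(Rational(-1, 2), Mul(Mul(l, 6), -1)) = Mul(Rational(-1, 2), Mul(Mul(6, l), -1)) = Mul(Rational(-1, 2), Mul(-6, l)) = Mul(3, l))
r = 141 (r = Add(Mul(3, 24), Mul(-1, -69)) = Add(72, 69) = 141)
V = Rational(26, 3) (V = Mul(-26, Pow(-3, -1)) = Mul(-26, Rational(-1, 3)) = Rational(26, 3) ≈ 8.6667)
Mul(r, V) = Mul(141, Rational(26, 3)) = 1222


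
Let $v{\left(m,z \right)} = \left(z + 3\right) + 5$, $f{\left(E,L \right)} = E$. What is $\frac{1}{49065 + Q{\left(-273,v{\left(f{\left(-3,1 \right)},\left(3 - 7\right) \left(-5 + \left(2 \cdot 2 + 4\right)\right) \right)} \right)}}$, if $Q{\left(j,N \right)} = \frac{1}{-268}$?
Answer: $\frac{268}{13149419} \approx 2.0381 \cdot 10^{-5}$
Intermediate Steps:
$v{\left(m,z \right)} = 8 + z$ ($v{\left(m,z \right)} = \left(3 + z\right) + 5 = 8 + z$)
$Q{\left(j,N \right)} = - \frac{1}{268}$
$\frac{1}{49065 + Q{\left(-273,v{\left(f{\left(-3,1 \right)},\left(3 - 7\right) \left(-5 + \left(2 \cdot 2 + 4\right)\right) \right)} \right)}} = \frac{1}{49065 - \frac{1}{268}} = \frac{1}{\frac{13149419}{268}} = \frac{268}{13149419}$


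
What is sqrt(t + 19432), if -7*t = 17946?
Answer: sqrt(826546)/7 ≈ 129.88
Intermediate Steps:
t = -17946/7 (t = -1/7*17946 = -17946/7 ≈ -2563.7)
sqrt(t + 19432) = sqrt(-17946/7 + 19432) = sqrt(118078/7) = sqrt(826546)/7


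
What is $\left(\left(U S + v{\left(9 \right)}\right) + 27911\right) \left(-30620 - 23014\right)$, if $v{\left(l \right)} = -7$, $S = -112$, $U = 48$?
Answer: $-1208266752$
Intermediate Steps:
$\left(\left(U S + v{\left(9 \right)}\right) + 27911\right) \left(-30620 - 23014\right) = \left(\left(48 \left(-112\right) - 7\right) + 27911\right) \left(-30620 - 23014\right) = \left(\left(-5376 - 7\right) + 27911\right) \left(-53634\right) = \left(-5383 + 27911\right) \left(-53634\right) = 22528 \left(-53634\right) = -1208266752$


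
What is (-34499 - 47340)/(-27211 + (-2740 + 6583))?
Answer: 81839/23368 ≈ 3.5022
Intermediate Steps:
(-34499 - 47340)/(-27211 + (-2740 + 6583)) = -81839/(-27211 + 3843) = -81839/(-23368) = -81839*(-1/23368) = 81839/23368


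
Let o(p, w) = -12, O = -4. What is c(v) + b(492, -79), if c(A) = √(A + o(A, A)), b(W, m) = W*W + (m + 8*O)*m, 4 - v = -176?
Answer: 250833 + 2*√42 ≈ 2.5085e+5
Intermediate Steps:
v = 180 (v = 4 - 1*(-176) = 4 + 176 = 180)
b(W, m) = W² + m*(-32 + m) (b(W, m) = W*W + (m + 8*(-4))*m = W² + (m - 32)*m = W² + (-32 + m)*m = W² + m*(-32 + m))
c(A) = √(-12 + A) (c(A) = √(A - 12) = √(-12 + A))
c(v) + b(492, -79) = √(-12 + 180) + (492² + (-79)² - 32*(-79)) = √168 + (242064 + 6241 + 2528) = 2*√42 + 250833 = 250833 + 2*√42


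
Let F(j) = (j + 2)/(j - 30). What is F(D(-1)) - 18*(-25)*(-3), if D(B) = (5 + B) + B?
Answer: -36455/27 ≈ -1350.2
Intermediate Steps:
D(B) = 5 + 2*B
F(j) = (2 + j)/(-30 + j)
F(D(-1)) - 18*(-25)*(-3) = (2 + (5 + 2*(-1)))/(-30 + (5 + 2*(-1))) - 18*(-25)*(-3) = (2 + (5 - 2))/(-30 + (5 - 2)) + 450*(-3) = (2 + 3)/(-30 + 3) - 1350 = 5/(-27) - 1350 = -1/27*5 - 1350 = -5/27 - 1350 = -36455/27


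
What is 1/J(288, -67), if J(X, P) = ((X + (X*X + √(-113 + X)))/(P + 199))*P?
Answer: -10986624/464146898483 + 660*√7/464146898483 ≈ -2.3667e-5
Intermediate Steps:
J(X, P) = P*(X + X² + √(-113 + X))/(199 + P) (J(X, P) = ((X + (X² + √(-113 + X)))/(199 + P))*P = ((X + X² + √(-113 + X))/(199 + P))*P = P*(X + X² + √(-113 + X))/(199 + P))
1/J(288, -67) = 1/(-67*(288 + 288² + √(-113 + 288))/(199 - 67)) = 1/(-67*(288 + 82944 + √175)/132) = 1/(-67*1/132*(288 + 82944 + 5*√7)) = 1/(-67*1/132*(83232 + 5*√7)) = 1/(-464712/11 - 335*√7/132)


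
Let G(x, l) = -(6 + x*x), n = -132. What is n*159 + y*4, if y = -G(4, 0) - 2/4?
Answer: -20902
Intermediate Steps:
G(x, l) = -6 - x² (G(x, l) = -(6 + x²) = -6 - x²)
y = 43/2 (y = -(-6 - 1*4²) - 2/4 = -(-6 - 1*16) - 2*¼ = -(-6 - 16) - ½ = -1*(-22) - ½ = 22 - ½ = 43/2 ≈ 21.500)
n*159 + y*4 = -132*159 + (43/2)*4 = -20988 + 86 = -20902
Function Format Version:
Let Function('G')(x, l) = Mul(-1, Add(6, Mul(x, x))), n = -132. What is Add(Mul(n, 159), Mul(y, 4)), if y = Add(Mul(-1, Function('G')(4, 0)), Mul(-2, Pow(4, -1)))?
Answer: -20902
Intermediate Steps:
Function('G')(x, l) = Add(-6, Mul(-1, Pow(x, 2))) (Function('G')(x, l) = Mul(-1, Add(6, Pow(x, 2))) = Add(-6, Mul(-1, Pow(x, 2))))
y = Rational(43, 2) (y = Add(Mul(-1, Add(-6, Mul(-1, Pow(4, 2)))), Mul(-2, Pow(4, -1))) = Add(Mul(-1, Add(-6, Mul(-1, 16))), Mul(-2, Rational(1, 4))) = Add(Mul(-1, Add(-6, -16)), Rational(-1, 2)) = Add(Mul(-1, -22), Rational(-1, 2)) = Add(22, Rational(-1, 2)) = Rational(43, 2) ≈ 21.500)
Add(Mul(n, 159), Mul(y, 4)) = Add(Mul(-132, 159), Mul(Rational(43, 2), 4)) = Add(-20988, 86) = -20902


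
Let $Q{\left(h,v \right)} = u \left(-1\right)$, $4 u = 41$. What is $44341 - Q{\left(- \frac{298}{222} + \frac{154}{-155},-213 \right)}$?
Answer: $\frac{177405}{4} \approx 44351.0$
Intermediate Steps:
$u = \frac{41}{4}$ ($u = \frac{1}{4} \cdot 41 = \frac{41}{4} \approx 10.25$)
$Q{\left(h,v \right)} = - \frac{41}{4}$ ($Q{\left(h,v \right)} = \frac{41}{4} \left(-1\right) = - \frac{41}{4}$)
$44341 - Q{\left(- \frac{298}{222} + \frac{154}{-155},-213 \right)} = 44341 - - \frac{41}{4} = 44341 + \frac{41}{4} = \frac{177405}{4}$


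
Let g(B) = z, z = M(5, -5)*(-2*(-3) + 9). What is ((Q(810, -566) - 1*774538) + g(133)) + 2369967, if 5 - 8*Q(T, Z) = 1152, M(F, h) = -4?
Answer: 12761805/8 ≈ 1.5952e+6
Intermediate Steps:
Q(T, Z) = -1147/8 (Q(T, Z) = 5/8 - ⅛*1152 = 5/8 - 144 = -1147/8)
z = -60 (z = -4*(-2*(-3) + 9) = -4*(6 + 9) = -4*15 = -60)
g(B) = -60
((Q(810, -566) - 1*774538) + g(133)) + 2369967 = ((-1147/8 - 1*774538) - 60) + 2369967 = ((-1147/8 - 774538) - 60) + 2369967 = (-6197451/8 - 60) + 2369967 = -6197931/8 + 2369967 = 12761805/8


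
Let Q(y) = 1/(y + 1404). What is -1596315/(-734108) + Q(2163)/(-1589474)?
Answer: 4525276668983831/2081069090488932 ≈ 2.1745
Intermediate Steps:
Q(y) = 1/(1404 + y)
-1596315/(-734108) + Q(2163)/(-1589474) = -1596315/(-734108) + 1/((1404 + 2163)*(-1589474)) = -1596315*(-1/734108) - 1/1589474/3567 = 1596315/734108 + (1/3567)*(-1/1589474) = 1596315/734108 - 1/5669653758 = 4525276668983831/2081069090488932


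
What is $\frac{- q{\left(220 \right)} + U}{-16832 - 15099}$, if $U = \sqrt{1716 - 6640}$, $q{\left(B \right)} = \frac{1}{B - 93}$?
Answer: $\frac{1}{4055237} - \frac{2 i \sqrt{1231}}{31931} \approx 2.4659 \cdot 10^{-7} - 0.0021976 i$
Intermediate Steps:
$q{\left(B \right)} = \frac{1}{-93 + B}$
$U = 2 i \sqrt{1231}$ ($U = \sqrt{-4924} = 2 i \sqrt{1231} \approx 70.171 i$)
$\frac{- q{\left(220 \right)} + U}{-16832 - 15099} = \frac{- \frac{1}{-93 + 220} + 2 i \sqrt{1231}}{-16832 - 15099} = \frac{- \frac{1}{127} + 2 i \sqrt{1231}}{-31931} = \left(\left(-1\right) \frac{1}{127} + 2 i \sqrt{1231}\right) \left(- \frac{1}{31931}\right) = \left(- \frac{1}{127} + 2 i \sqrt{1231}\right) \left(- \frac{1}{31931}\right) = \frac{1}{4055237} - \frac{2 i \sqrt{1231}}{31931}$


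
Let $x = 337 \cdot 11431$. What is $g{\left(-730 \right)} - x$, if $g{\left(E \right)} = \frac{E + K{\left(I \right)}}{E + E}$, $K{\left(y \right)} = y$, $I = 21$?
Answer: $- \frac{5624279911}{1460} \approx -3.8522 \cdot 10^{6}$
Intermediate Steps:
$x = 3852247$
$g{\left(E \right)} = \frac{21 + E}{2 E}$ ($g{\left(E \right)} = \frac{E + 21}{E + E} = \frac{21 + E}{2 E}$)
$g{\left(-730 \right)} - x = \frac{21 - 730}{2 \left(-730\right)} - 3852247 = \frac{1}{2} \left(- \frac{1}{730}\right) \left(-709\right) - 3852247 = \frac{709}{1460} - 3852247 = - \frac{5624279911}{1460}$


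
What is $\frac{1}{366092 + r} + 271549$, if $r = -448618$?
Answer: $\frac{22409852773}{82526} \approx 2.7155 \cdot 10^{5}$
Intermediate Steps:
$\frac{1}{366092 + r} + 271549 = \frac{1}{366092 - 448618} + 271549 = \frac{1}{-82526} + 271549 = - \frac{1}{82526} + 271549 = \frac{22409852773}{82526}$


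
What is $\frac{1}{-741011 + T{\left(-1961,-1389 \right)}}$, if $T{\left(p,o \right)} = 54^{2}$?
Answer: $- \frac{1}{738095} \approx -1.3548 \cdot 10^{-6}$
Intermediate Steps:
$T{\left(p,o \right)} = 2916$
$\frac{1}{-741011 + T{\left(-1961,-1389 \right)}} = \frac{1}{-741011 + 2916} = \frac{1}{-738095} = - \frac{1}{738095}$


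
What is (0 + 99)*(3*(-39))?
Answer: -11583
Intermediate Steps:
(0 + 99)*(3*(-39)) = 99*(-117) = -11583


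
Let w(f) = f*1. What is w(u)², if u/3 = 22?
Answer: 4356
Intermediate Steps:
u = 66 (u = 3*22 = 66)
w(f) = f
w(u)² = 66² = 4356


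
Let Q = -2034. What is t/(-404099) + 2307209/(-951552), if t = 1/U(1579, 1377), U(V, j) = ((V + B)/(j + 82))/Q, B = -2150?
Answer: -535190456598073/219561611851008 ≈ -2.4375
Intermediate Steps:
U(V, j) = -(-2150 + V)/(2034*(82 + j)) (U(V, j) = ((V - 2150)/(j + 82))/(-2034) = ((-2150 + V)/(82 + j))*(-1/2034) = -(-2150 + V)/(2034*(82 + j)))
t = 2967606/571 (t = 1/((2150 - 1*1579)/(2034*(82 + 1377))) = 1/((1/2034)*(2150 - 1579)/1459) = 1/((1/2034)*(1/1459)*571) = 1/(571/2967606) = 2967606/571 ≈ 5197.2)
t/(-404099) + 2307209/(-951552) = (2967606/571)/(-404099) + 2307209/(-951552) = (2967606/571)*(-1/404099) + 2307209*(-1/951552) = -2967606/230740529 - 2307209/951552 = -535190456598073/219561611851008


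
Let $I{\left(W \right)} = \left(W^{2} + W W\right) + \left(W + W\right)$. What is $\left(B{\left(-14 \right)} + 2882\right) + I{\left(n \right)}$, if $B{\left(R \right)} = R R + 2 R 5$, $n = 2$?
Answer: $2950$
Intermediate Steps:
$I{\left(W \right)} = 2 W + 2 W^{2}$ ($I{\left(W \right)} = \left(W^{2} + W^{2}\right) + 2 W = 2 W^{2} + 2 W = 2 W + 2 W^{2}$)
$B{\left(R \right)} = R^{2} + 10 R$
$\left(B{\left(-14 \right)} + 2882\right) + I{\left(n \right)} = \left(- 14 \left(10 - 14\right) + 2882\right) + 2 \cdot 2 \left(1 + 2\right) = \left(\left(-14\right) \left(-4\right) + 2882\right) + 2 \cdot 2 \cdot 3 = \left(56 + 2882\right) + 12 = 2938 + 12 = 2950$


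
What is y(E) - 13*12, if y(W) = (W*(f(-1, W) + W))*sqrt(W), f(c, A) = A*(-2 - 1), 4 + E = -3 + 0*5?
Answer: -156 - 98*I*sqrt(7) ≈ -156.0 - 259.28*I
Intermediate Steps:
E = -7 (E = -4 + (-3 + 0*5) = -4 + (-3 + 0) = -4 - 3 = -7)
f(c, A) = -3*A (f(c, A) = A*(-3) = -3*A)
y(W) = -2*W**(5/2) (y(W) = (W*(-3*W + W))*sqrt(W) = (W*(-2*W))*sqrt(W) = (-2*W**2)*sqrt(W) = -2*W**(5/2))
y(E) - 13*12 = -98*I*sqrt(7) - 13*12 = -98*I*sqrt(7) - 156 = -156 - 98*I*sqrt(7)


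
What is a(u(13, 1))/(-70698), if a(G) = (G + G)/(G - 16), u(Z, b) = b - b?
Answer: 0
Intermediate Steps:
u(Z, b) = 0
a(G) = 2*G/(-16 + G) (a(G) = (2*G)/(-16 + G) = 2*G/(-16 + G))
a(u(13, 1))/(-70698) = (2*0/(-16 + 0))/(-70698) = (2*0/(-16))*(-1/70698) = (2*0*(-1/16))*(-1/70698) = 0*(-1/70698) = 0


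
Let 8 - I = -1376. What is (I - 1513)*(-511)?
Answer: 65919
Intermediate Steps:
I = 1384 (I = 8 - 1*(-1376) = 8 + 1376 = 1384)
(I - 1513)*(-511) = (1384 - 1513)*(-511) = -129*(-511) = 65919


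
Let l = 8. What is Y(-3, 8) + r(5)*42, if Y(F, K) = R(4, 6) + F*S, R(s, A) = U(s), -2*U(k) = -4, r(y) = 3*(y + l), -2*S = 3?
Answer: 3289/2 ≈ 1644.5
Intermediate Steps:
S = -3/2 (S = -1/2*3 = -3/2 ≈ -1.5000)
r(y) = 24 + 3*y (r(y) = 3*(y + 8) = 3*(8 + y) = 24 + 3*y)
U(k) = 2 (U(k) = -1/2*(-4) = 2)
R(s, A) = 2
Y(F, K) = 2 - 3*F/2 (Y(F, K) = 2 + F*(-3/2) = 2 - 3*F/2)
Y(-3, 8) + r(5)*42 = (2 - 3/2*(-3)) + (24 + 3*5)*42 = (2 + 9/2) + (24 + 15)*42 = 13/2 + 39*42 = 13/2 + 1638 = 3289/2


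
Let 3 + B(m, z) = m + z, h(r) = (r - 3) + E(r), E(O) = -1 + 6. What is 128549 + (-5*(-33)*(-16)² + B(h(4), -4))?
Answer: 170788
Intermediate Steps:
E(O) = 5
h(r) = 2 + r (h(r) = (r - 3) + 5 = (-3 + r) + 5 = 2 + r)
B(m, z) = -3 + m + z (B(m, z) = -3 + (m + z) = -3 + m + z)
128549 + (-5*(-33)*(-16)² + B(h(4), -4)) = 128549 + (-5*(-33)*(-16)² + (-3 + (2 + 4) - 4)) = 128549 + (165*256 + (-3 + 6 - 4)) = 128549 + (42240 - 1) = 128549 + 42239 = 170788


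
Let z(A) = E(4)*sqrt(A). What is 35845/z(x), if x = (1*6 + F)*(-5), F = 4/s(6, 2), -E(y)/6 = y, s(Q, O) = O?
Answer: 7169*I*sqrt(10)/96 ≈ 236.15*I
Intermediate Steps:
E(y) = -6*y
F = 2 (F = 4/2 = 4*(1/2) = 2)
x = -40 (x = (1*6 + 2)*(-5) = (6 + 2)*(-5) = 8*(-5) = -40)
z(A) = -24*sqrt(A) (z(A) = (-6*4)*sqrt(A) = -24*sqrt(A))
35845/z(x) = 35845/((-48*I*sqrt(10))) = 35845*(I*sqrt(10)/480) = 7169*I*sqrt(10)/96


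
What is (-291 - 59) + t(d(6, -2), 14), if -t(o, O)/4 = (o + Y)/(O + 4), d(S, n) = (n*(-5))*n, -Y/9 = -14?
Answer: -3362/9 ≈ -373.56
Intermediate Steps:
Y = 126 (Y = -9*(-14) = 126)
d(S, n) = -5*n**2 (d(S, n) = (-5*n)*n = -5*n**2)
t(o, O) = -4*(126 + o)/(4 + O) (t(o, O) = -4*(o + 126)/(O + 4) = -4*(126 + o)/(4 + O))
(-291 - 59) + t(d(6, -2), 14) = (-291 - 59) + 4*(-126 - (-5)*(-2)**2)/(4 + 14) = -350 + 4*(-126 - (-5)*4)/18 = -350 + 4*(1/18)*(-126 - 1*(-20)) = -350 + 4*(1/18)*(-126 + 20) = -350 + 4*(1/18)*(-106) = -350 - 212/9 = -3362/9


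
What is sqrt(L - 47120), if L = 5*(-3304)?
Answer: 2*I*sqrt(15910) ≈ 252.27*I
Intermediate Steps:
L = -16520
sqrt(L - 47120) = sqrt(-16520 - 47120) = sqrt(-63640) = 2*I*sqrt(15910)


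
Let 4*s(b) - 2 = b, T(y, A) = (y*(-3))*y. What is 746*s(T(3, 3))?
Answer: -9325/2 ≈ -4662.5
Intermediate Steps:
T(y, A) = -3*y² (T(y, A) = (-3*y)*y = -3*y²)
s(b) = ½ + b/4
746*s(T(3, 3)) = 746*(½ + (-3*3²)/4) = 746*(½ + (-3*9)/4) = 746*(½ + (¼)*(-27)) = 746*(½ - 27/4) = 746*(-25/4) = -9325/2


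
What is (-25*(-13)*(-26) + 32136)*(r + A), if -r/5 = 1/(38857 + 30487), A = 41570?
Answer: 34138987978225/34672 ≈ 9.8463e+8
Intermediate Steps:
r = -5/69344 (r = -5/(38857 + 30487) = -5/69344 ≈ -7.2104e-5)
(-25*(-13)*(-26) + 32136)*(r + A) = (-25*(-13)*(-26) + 32136)*(-5/69344 + 41570) = (325*(-26) + 32136)*(2882630075/69344) = (-8450 + 32136)*(2882630075/69344) = 23686*(2882630075/69344) = 34138987978225/34672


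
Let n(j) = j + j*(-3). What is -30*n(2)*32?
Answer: 3840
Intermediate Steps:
n(j) = -2*j (n(j) = j - 3*j = -2*j)
-30*n(2)*32 = -(-60)*2*32 = -30*(-4)*32 = 120*32 = 3840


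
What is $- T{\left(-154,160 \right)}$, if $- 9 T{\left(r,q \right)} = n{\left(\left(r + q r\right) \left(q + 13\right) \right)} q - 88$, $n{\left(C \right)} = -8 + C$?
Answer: $- \frac{686299288}{9} \approx -7.6255 \cdot 10^{7}$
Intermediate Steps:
$T{\left(r,q \right)} = \frac{88}{9} - \frac{q \left(-8 + \left(13 + q\right) \left(r + q r\right)\right)}{9}$ ($T{\left(r,q \right)} = - \frac{\left(-8 + \left(r + q r\right) \left(q + 13\right)\right) q - 88}{9} = - \frac{\left(-8 + \left(r + q r\right) \left(13 + q\right)\right) q - 88}{9} = - \frac{\left(-8 + \left(13 + q\right) \left(r + q r\right)\right) q - 88}{9} = - \frac{q \left(-8 + \left(13 + q\right) \left(r + q r\right)\right) - 88}{9} = - \frac{-88 + q \left(-8 + \left(13 + q\right) \left(r + q r\right)\right)}{9} = \frac{88}{9} - \frac{q \left(-8 + \left(13 + q\right) \left(r + q r\right)\right)}{9}$)
$- T{\left(-154,160 \right)} = - (\frac{88}{9} - \frac{160 \left(-8 - 154 \left(13 + 160^{2} + 14 \cdot 160\right)\right)}{9}) = - (\frac{88}{9} - \frac{160 \left(-8 - 154 \left(13 + 25600 + 2240\right)\right)}{9}) = - (\frac{88}{9} - \frac{160 \left(-8 - 4289362\right)}{9}) = - (\frac{88}{9} - \frac{160}{9} \left(-4289370\right)) = - (\frac{88}{9} + \frac{228766400}{3}) = \left(-1\right) \frac{686299288}{9} = - \frac{686299288}{9}$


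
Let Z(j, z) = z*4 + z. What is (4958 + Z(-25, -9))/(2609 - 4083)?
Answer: -4913/1474 ≈ -3.3331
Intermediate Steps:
Z(j, z) = 5*z (Z(j, z) = 4*z + z = 5*z)
(4958 + Z(-25, -9))/(2609 - 4083) = (4958 + 5*(-9))/(2609 - 4083) = (4958 - 45)/(-1474) = 4913*(-1/1474) = -4913/1474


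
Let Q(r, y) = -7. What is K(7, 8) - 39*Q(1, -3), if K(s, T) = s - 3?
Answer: 277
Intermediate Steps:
K(s, T) = -3 + s
K(7, 8) - 39*Q(1, -3) = (-3 + 7) - 39*(-7) = 4 + 273 = 277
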